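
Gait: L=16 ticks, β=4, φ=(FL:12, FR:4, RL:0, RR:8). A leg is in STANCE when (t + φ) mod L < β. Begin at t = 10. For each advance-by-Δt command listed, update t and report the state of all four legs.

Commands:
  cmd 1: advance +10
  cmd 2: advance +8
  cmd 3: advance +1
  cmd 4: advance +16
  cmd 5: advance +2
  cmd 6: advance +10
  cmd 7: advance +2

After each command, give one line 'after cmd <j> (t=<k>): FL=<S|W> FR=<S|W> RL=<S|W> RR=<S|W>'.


after cmd 1 (t=20): FL=S FR=W RL=W RR=W
after cmd 2 (t=28): FL=W FR=S RL=W RR=W
after cmd 3 (t=29): FL=W FR=S RL=W RR=W
after cmd 4 (t=45): FL=W FR=S RL=W RR=W
after cmd 5 (t=47): FL=W FR=S RL=W RR=W
after cmd 6 (t=57): FL=W FR=W RL=W RR=S
after cmd 7 (t=59): FL=W FR=W RL=W RR=S

start t=10: FL=W FR=W RL=W RR=S
cmd 1: advance +10 → t=20, phase=(0,8,4,12) → FL=S FR=W RL=W RR=W
cmd 2: advance +8 → t=28, phase=(8,0,12,4) → FL=W FR=S RL=W RR=W
cmd 3: advance +1 → t=29, phase=(9,1,13,5) → FL=W FR=S RL=W RR=W
cmd 4: advance +16 → t=45, phase=(9,1,13,5) → FL=W FR=S RL=W RR=W
cmd 5: advance +2 → t=47, phase=(11,3,15,7) → FL=W FR=S RL=W RR=W
cmd 6: advance +10 → t=57, phase=(5,13,9,1) → FL=W FR=W RL=W RR=S
cmd 7: advance +2 → t=59, phase=(7,15,11,3) → FL=W FR=W RL=W RR=S


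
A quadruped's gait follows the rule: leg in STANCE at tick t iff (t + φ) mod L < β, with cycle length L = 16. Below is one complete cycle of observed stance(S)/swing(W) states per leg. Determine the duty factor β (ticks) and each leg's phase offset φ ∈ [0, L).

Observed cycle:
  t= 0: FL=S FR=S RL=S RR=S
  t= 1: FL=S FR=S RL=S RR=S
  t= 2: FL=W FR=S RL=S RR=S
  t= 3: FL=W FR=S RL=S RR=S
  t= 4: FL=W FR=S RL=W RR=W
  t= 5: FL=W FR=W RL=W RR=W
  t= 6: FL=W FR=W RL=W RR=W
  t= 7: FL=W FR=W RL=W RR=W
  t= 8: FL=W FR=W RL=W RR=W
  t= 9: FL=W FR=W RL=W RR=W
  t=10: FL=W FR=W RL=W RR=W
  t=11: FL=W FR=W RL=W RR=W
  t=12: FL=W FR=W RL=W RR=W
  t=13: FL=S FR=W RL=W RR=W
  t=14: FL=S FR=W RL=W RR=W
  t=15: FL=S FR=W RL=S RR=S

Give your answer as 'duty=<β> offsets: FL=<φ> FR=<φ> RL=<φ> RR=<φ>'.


duty=5 offsets: FL=3 FR=0 RL=1 RR=1

duty β = stance ticks per leg = 5
FL: stance ticks = 5; W→S at t=13 → φ=3
FR: stance ticks = 5; W→S at t=0 → φ=0
RL: stance ticks = 5; W→S at t=15 → φ=1
RR: stance ticks = 5; W→S at t=15 → φ=1


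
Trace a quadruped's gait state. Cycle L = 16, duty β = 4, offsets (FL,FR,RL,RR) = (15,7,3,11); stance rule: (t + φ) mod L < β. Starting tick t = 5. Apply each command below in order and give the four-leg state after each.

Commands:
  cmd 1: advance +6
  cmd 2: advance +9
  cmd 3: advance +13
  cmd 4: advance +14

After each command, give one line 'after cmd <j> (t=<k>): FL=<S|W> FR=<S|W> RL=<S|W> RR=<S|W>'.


start t=5: FL=W FR=W RL=W RR=S
cmd 1: advance +6 → t=11, phase=(10,2,14,6) → FL=W FR=S RL=W RR=W
cmd 2: advance +9 → t=20, phase=(3,11,7,15) → FL=S FR=W RL=W RR=W
cmd 3: advance +13 → t=33, phase=(0,8,4,12) → FL=S FR=W RL=W RR=W
cmd 4: advance +14 → t=47, phase=(14,6,2,10) → FL=W FR=W RL=S RR=W

after cmd 1 (t=11): FL=W FR=S RL=W RR=W
after cmd 2 (t=20): FL=S FR=W RL=W RR=W
after cmd 3 (t=33): FL=S FR=W RL=W RR=W
after cmd 4 (t=47): FL=W FR=W RL=S RR=W


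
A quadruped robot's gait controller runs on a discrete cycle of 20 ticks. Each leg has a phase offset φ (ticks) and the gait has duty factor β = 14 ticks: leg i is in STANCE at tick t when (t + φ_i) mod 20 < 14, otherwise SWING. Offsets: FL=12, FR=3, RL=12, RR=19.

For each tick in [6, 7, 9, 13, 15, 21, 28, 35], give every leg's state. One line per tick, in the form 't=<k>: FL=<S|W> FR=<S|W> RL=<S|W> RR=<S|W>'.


t=6: phase=(18,9,18,5) vs β=14 → FL=W FR=S RL=W RR=S
t=7: phase=(19,10,19,6) vs β=14 → FL=W FR=S RL=W RR=S
t=9: phase=(1,12,1,8) vs β=14 → FL=S FR=S RL=S RR=S
t=13: phase=(5,16,5,12) vs β=14 → FL=S FR=W RL=S RR=S
t=15: phase=(7,18,7,14) vs β=14 → FL=S FR=W RL=S RR=W
t=21: phase=(13,4,13,0) vs β=14 → FL=S FR=S RL=S RR=S
t=28: phase=(0,11,0,7) vs β=14 → FL=S FR=S RL=S RR=S
t=35: phase=(7,18,7,14) vs β=14 → FL=S FR=W RL=S RR=W

t=6: FL=W FR=S RL=W RR=S
t=7: FL=W FR=S RL=W RR=S
t=9: FL=S FR=S RL=S RR=S
t=13: FL=S FR=W RL=S RR=S
t=15: FL=S FR=W RL=S RR=W
t=21: FL=S FR=S RL=S RR=S
t=28: FL=S FR=S RL=S RR=S
t=35: FL=S FR=W RL=S RR=W


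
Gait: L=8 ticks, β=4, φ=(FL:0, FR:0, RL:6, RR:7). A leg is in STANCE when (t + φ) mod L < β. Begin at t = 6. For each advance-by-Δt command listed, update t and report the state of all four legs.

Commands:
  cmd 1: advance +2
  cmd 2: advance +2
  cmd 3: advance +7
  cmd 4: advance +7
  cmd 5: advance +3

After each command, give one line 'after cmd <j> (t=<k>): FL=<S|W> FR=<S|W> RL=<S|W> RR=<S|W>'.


start t=6: FL=W FR=W RL=W RR=W
cmd 1: advance +2 → t=8, phase=(0,0,6,7) → FL=S FR=S RL=W RR=W
cmd 2: advance +2 → t=10, phase=(2,2,0,1) → FL=S FR=S RL=S RR=S
cmd 3: advance +7 → t=17, phase=(1,1,7,0) → FL=S FR=S RL=W RR=S
cmd 4: advance +7 → t=24, phase=(0,0,6,7) → FL=S FR=S RL=W RR=W
cmd 5: advance +3 → t=27, phase=(3,3,1,2) → FL=S FR=S RL=S RR=S

after cmd 1 (t=8): FL=S FR=S RL=W RR=W
after cmd 2 (t=10): FL=S FR=S RL=S RR=S
after cmd 3 (t=17): FL=S FR=S RL=W RR=S
after cmd 4 (t=24): FL=S FR=S RL=W RR=W
after cmd 5 (t=27): FL=S FR=S RL=S RR=S


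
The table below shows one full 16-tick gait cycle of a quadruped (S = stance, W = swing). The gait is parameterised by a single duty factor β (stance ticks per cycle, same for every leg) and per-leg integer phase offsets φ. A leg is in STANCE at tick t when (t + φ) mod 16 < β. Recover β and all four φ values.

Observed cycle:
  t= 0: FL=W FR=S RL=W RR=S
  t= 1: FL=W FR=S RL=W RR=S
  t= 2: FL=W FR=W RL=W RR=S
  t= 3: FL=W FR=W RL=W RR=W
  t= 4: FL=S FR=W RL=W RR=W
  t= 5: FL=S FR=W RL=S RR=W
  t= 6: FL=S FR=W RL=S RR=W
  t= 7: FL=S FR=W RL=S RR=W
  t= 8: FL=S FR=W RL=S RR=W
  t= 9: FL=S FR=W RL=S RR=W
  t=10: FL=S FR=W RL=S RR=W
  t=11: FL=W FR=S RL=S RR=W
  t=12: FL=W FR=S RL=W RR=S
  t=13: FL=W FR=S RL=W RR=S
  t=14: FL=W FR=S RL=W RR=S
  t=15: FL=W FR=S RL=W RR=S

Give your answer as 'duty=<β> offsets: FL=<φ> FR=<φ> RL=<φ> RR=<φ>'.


duty=7 offsets: FL=12 FR=5 RL=11 RR=4

duty β = stance ticks per leg = 7
FL: stance ticks = 7; W→S at t=4 → φ=12
FR: stance ticks = 7; W→S at t=11 → φ=5
RL: stance ticks = 7; W→S at t=5 → φ=11
RR: stance ticks = 7; W→S at t=12 → φ=4


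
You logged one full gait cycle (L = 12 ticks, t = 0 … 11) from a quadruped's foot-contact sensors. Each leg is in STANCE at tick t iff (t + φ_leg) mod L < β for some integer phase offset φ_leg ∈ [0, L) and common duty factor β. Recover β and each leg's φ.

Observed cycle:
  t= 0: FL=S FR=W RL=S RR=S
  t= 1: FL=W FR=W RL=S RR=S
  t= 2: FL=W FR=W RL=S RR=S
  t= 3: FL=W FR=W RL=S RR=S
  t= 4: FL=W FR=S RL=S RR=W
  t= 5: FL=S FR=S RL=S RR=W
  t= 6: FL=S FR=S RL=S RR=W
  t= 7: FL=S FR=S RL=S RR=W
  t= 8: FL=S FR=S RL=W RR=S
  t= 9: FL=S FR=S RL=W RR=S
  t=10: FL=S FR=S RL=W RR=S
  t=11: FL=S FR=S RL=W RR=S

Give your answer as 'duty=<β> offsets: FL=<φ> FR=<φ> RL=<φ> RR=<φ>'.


duty=8 offsets: FL=7 FR=8 RL=0 RR=4

duty β = stance ticks per leg = 8
FL: stance ticks = 8; W→S at t=5 → φ=7
FR: stance ticks = 8; W→S at t=4 → φ=8
RL: stance ticks = 8; W→S at t=0 → φ=0
RR: stance ticks = 8; W→S at t=8 → φ=4


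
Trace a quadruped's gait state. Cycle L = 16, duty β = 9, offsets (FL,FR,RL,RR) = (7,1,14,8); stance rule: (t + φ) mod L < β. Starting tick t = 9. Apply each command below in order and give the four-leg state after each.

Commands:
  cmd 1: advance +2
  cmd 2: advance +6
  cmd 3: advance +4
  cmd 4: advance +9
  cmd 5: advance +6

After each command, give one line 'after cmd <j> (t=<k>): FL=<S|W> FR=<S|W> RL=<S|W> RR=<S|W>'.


after cmd 1 (t=11): FL=S FR=W RL=W RR=S
after cmd 2 (t=17): FL=S FR=S RL=W RR=W
after cmd 3 (t=21): FL=W FR=S RL=S RR=W
after cmd 4 (t=30): FL=S FR=W RL=W RR=S
after cmd 5 (t=36): FL=W FR=S RL=S RR=W

start t=9: FL=S FR=W RL=S RR=S
cmd 1: advance +2 → t=11, phase=(2,12,9,3) → FL=S FR=W RL=W RR=S
cmd 2: advance +6 → t=17, phase=(8,2,15,9) → FL=S FR=S RL=W RR=W
cmd 3: advance +4 → t=21, phase=(12,6,3,13) → FL=W FR=S RL=S RR=W
cmd 4: advance +9 → t=30, phase=(5,15,12,6) → FL=S FR=W RL=W RR=S
cmd 5: advance +6 → t=36, phase=(11,5,2,12) → FL=W FR=S RL=S RR=W


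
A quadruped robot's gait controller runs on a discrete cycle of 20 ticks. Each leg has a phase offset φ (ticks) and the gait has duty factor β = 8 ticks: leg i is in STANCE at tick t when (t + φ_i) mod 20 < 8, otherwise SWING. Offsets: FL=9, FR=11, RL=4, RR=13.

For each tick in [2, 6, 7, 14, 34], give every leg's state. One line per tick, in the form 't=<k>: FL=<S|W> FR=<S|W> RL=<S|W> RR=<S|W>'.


t=2: phase=(11,13,6,15) vs β=8 → FL=W FR=W RL=S RR=W
t=6: phase=(15,17,10,19) vs β=8 → FL=W FR=W RL=W RR=W
t=7: phase=(16,18,11,0) vs β=8 → FL=W FR=W RL=W RR=S
t=14: phase=(3,5,18,7) vs β=8 → FL=S FR=S RL=W RR=S
t=34: phase=(3,5,18,7) vs β=8 → FL=S FR=S RL=W RR=S

t=2: FL=W FR=W RL=S RR=W
t=6: FL=W FR=W RL=W RR=W
t=7: FL=W FR=W RL=W RR=S
t=14: FL=S FR=S RL=W RR=S
t=34: FL=S FR=S RL=W RR=S


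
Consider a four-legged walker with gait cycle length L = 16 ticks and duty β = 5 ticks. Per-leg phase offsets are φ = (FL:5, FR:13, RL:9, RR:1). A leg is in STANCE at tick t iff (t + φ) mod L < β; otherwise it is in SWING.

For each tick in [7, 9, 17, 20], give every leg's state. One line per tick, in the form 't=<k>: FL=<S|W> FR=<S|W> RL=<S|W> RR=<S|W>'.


t=7: phase=(12,4,0,8) vs β=5 → FL=W FR=S RL=S RR=W
t=9: phase=(14,6,2,10) vs β=5 → FL=W FR=W RL=S RR=W
t=17: phase=(6,14,10,2) vs β=5 → FL=W FR=W RL=W RR=S
t=20: phase=(9,1,13,5) vs β=5 → FL=W FR=S RL=W RR=W

t=7: FL=W FR=S RL=S RR=W
t=9: FL=W FR=W RL=S RR=W
t=17: FL=W FR=W RL=W RR=S
t=20: FL=W FR=S RL=W RR=W


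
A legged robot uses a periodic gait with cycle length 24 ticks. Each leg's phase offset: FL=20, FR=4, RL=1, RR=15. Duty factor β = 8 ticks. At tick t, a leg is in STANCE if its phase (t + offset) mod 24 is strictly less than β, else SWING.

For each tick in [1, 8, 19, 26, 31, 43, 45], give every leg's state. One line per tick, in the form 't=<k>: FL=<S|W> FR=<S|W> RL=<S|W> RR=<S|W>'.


t=1: phase=(21,5,2,16) vs β=8 → FL=W FR=S RL=S RR=W
t=8: phase=(4,12,9,23) vs β=8 → FL=S FR=W RL=W RR=W
t=19: phase=(15,23,20,10) vs β=8 → FL=W FR=W RL=W RR=W
t=26: phase=(22,6,3,17) vs β=8 → FL=W FR=S RL=S RR=W
t=31: phase=(3,11,8,22) vs β=8 → FL=S FR=W RL=W RR=W
t=43: phase=(15,23,20,10) vs β=8 → FL=W FR=W RL=W RR=W
t=45: phase=(17,1,22,12) vs β=8 → FL=W FR=S RL=W RR=W

t=1: FL=W FR=S RL=S RR=W
t=8: FL=S FR=W RL=W RR=W
t=19: FL=W FR=W RL=W RR=W
t=26: FL=W FR=S RL=S RR=W
t=31: FL=S FR=W RL=W RR=W
t=43: FL=W FR=W RL=W RR=W
t=45: FL=W FR=S RL=W RR=W


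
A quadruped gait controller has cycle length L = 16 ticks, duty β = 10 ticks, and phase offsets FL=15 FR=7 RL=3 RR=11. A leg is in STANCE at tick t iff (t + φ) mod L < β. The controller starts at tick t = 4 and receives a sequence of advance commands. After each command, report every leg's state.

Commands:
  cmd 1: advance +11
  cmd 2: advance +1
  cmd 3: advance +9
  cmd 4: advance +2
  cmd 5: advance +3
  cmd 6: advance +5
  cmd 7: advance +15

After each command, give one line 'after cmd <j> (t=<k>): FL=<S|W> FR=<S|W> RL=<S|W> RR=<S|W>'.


start t=4: FL=S FR=W RL=S RR=W
cmd 1: advance +11 → t=15, phase=(14,6,2,10) → FL=W FR=S RL=S RR=W
cmd 2: advance +1 → t=16, phase=(15,7,3,11) → FL=W FR=S RL=S RR=W
cmd 3: advance +9 → t=25, phase=(8,0,12,4) → FL=S FR=S RL=W RR=S
cmd 4: advance +2 → t=27, phase=(10,2,14,6) → FL=W FR=S RL=W RR=S
cmd 5: advance +3 → t=30, phase=(13,5,1,9) → FL=W FR=S RL=S RR=S
cmd 6: advance +5 → t=35, phase=(2,10,6,14) → FL=S FR=W RL=S RR=W
cmd 7: advance +15 → t=50, phase=(1,9,5,13) → FL=S FR=S RL=S RR=W

after cmd 1 (t=15): FL=W FR=S RL=S RR=W
after cmd 2 (t=16): FL=W FR=S RL=S RR=W
after cmd 3 (t=25): FL=S FR=S RL=W RR=S
after cmd 4 (t=27): FL=W FR=S RL=W RR=S
after cmd 5 (t=30): FL=W FR=S RL=S RR=S
after cmd 6 (t=35): FL=S FR=W RL=S RR=W
after cmd 7 (t=50): FL=S FR=S RL=S RR=W


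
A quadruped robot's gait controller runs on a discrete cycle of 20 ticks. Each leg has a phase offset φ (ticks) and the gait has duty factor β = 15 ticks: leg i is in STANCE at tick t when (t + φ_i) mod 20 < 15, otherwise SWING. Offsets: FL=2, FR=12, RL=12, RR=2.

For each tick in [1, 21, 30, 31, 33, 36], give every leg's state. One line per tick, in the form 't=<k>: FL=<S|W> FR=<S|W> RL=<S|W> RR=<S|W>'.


t=1: phase=(3,13,13,3) vs β=15 → FL=S FR=S RL=S RR=S
t=21: phase=(3,13,13,3) vs β=15 → FL=S FR=S RL=S RR=S
t=30: phase=(12,2,2,12) vs β=15 → FL=S FR=S RL=S RR=S
t=31: phase=(13,3,3,13) vs β=15 → FL=S FR=S RL=S RR=S
t=33: phase=(15,5,5,15) vs β=15 → FL=W FR=S RL=S RR=W
t=36: phase=(18,8,8,18) vs β=15 → FL=W FR=S RL=S RR=W

t=1: FL=S FR=S RL=S RR=S
t=21: FL=S FR=S RL=S RR=S
t=30: FL=S FR=S RL=S RR=S
t=31: FL=S FR=S RL=S RR=S
t=33: FL=W FR=S RL=S RR=W
t=36: FL=W FR=S RL=S RR=W


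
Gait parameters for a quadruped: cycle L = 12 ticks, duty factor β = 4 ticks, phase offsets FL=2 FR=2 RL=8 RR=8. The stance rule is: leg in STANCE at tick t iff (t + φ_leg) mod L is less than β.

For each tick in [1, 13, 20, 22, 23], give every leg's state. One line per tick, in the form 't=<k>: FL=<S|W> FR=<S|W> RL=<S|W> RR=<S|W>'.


t=1: FL=S FR=S RL=W RR=W
t=13: FL=S FR=S RL=W RR=W
t=20: FL=W FR=W RL=W RR=W
t=22: FL=S FR=S RL=W RR=W
t=23: FL=S FR=S RL=W RR=W

t=1: phase=(3,3,9,9) vs β=4 → FL=S FR=S RL=W RR=W
t=13: phase=(3,3,9,9) vs β=4 → FL=S FR=S RL=W RR=W
t=20: phase=(10,10,4,4) vs β=4 → FL=W FR=W RL=W RR=W
t=22: phase=(0,0,6,6) vs β=4 → FL=S FR=S RL=W RR=W
t=23: phase=(1,1,7,7) vs β=4 → FL=S FR=S RL=W RR=W


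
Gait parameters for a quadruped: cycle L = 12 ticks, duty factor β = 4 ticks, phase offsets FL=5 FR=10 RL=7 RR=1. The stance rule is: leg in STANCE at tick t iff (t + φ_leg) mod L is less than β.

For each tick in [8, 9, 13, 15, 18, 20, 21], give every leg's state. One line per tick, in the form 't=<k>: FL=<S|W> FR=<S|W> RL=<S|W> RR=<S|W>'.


t=8: phase=(1,6,3,9) vs β=4 → FL=S FR=W RL=S RR=W
t=9: phase=(2,7,4,10) vs β=4 → FL=S FR=W RL=W RR=W
t=13: phase=(6,11,8,2) vs β=4 → FL=W FR=W RL=W RR=S
t=15: phase=(8,1,10,4) vs β=4 → FL=W FR=S RL=W RR=W
t=18: phase=(11,4,1,7) vs β=4 → FL=W FR=W RL=S RR=W
t=20: phase=(1,6,3,9) vs β=4 → FL=S FR=W RL=S RR=W
t=21: phase=(2,7,4,10) vs β=4 → FL=S FR=W RL=W RR=W

t=8: FL=S FR=W RL=S RR=W
t=9: FL=S FR=W RL=W RR=W
t=13: FL=W FR=W RL=W RR=S
t=15: FL=W FR=S RL=W RR=W
t=18: FL=W FR=W RL=S RR=W
t=20: FL=S FR=W RL=S RR=W
t=21: FL=S FR=W RL=W RR=W


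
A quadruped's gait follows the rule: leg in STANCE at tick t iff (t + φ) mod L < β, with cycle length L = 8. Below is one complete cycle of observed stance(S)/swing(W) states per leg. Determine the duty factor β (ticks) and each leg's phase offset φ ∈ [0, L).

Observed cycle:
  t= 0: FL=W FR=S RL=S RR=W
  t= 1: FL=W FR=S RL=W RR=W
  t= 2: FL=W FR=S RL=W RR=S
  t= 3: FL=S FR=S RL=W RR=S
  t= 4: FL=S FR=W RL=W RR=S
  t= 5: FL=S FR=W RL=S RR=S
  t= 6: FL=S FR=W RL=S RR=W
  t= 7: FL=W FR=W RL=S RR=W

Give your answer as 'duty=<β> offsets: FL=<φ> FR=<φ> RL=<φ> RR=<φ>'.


duty β = stance ticks per leg = 4
FL: stance ticks = 4; W→S at t=3 → φ=5
FR: stance ticks = 4; W→S at t=0 → φ=0
RL: stance ticks = 4; W→S at t=5 → φ=3
RR: stance ticks = 4; W→S at t=2 → φ=6

duty=4 offsets: FL=5 FR=0 RL=3 RR=6


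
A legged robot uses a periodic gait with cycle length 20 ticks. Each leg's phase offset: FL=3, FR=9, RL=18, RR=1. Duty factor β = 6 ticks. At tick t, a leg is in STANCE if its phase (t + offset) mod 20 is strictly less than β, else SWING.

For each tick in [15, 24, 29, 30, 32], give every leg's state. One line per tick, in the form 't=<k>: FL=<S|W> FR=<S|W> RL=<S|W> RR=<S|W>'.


t=15: phase=(18,4,13,16) vs β=6 → FL=W FR=S RL=W RR=W
t=24: phase=(7,13,2,5) vs β=6 → FL=W FR=W RL=S RR=S
t=29: phase=(12,18,7,10) vs β=6 → FL=W FR=W RL=W RR=W
t=30: phase=(13,19,8,11) vs β=6 → FL=W FR=W RL=W RR=W
t=32: phase=(15,1,10,13) vs β=6 → FL=W FR=S RL=W RR=W

t=15: FL=W FR=S RL=W RR=W
t=24: FL=W FR=W RL=S RR=S
t=29: FL=W FR=W RL=W RR=W
t=30: FL=W FR=W RL=W RR=W
t=32: FL=W FR=S RL=W RR=W


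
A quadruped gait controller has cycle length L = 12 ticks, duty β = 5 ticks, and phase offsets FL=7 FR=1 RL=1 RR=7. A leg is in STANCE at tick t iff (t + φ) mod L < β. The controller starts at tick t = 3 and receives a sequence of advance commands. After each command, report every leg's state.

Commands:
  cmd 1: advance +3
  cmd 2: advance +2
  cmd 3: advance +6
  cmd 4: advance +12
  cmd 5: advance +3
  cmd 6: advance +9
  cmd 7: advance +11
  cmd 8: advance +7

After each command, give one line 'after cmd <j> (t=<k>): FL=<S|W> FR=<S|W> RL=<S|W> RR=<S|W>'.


start t=3: FL=W FR=S RL=S RR=W
cmd 1: advance +3 → t=6, phase=(1,7,7,1) → FL=S FR=W RL=W RR=S
cmd 2: advance +2 → t=8, phase=(3,9,9,3) → FL=S FR=W RL=W RR=S
cmd 3: advance +6 → t=14, phase=(9,3,3,9) → FL=W FR=S RL=S RR=W
cmd 4: advance +12 → t=26, phase=(9,3,3,9) → FL=W FR=S RL=S RR=W
cmd 5: advance +3 → t=29, phase=(0,6,6,0) → FL=S FR=W RL=W RR=S
cmd 6: advance +9 → t=38, phase=(9,3,3,9) → FL=W FR=S RL=S RR=W
cmd 7: advance +11 → t=49, phase=(8,2,2,8) → FL=W FR=S RL=S RR=W
cmd 8: advance +7 → t=56, phase=(3,9,9,3) → FL=S FR=W RL=W RR=S

after cmd 1 (t=6): FL=S FR=W RL=W RR=S
after cmd 2 (t=8): FL=S FR=W RL=W RR=S
after cmd 3 (t=14): FL=W FR=S RL=S RR=W
after cmd 4 (t=26): FL=W FR=S RL=S RR=W
after cmd 5 (t=29): FL=S FR=W RL=W RR=S
after cmd 6 (t=38): FL=W FR=S RL=S RR=W
after cmd 7 (t=49): FL=W FR=S RL=S RR=W
after cmd 8 (t=56): FL=S FR=W RL=W RR=S


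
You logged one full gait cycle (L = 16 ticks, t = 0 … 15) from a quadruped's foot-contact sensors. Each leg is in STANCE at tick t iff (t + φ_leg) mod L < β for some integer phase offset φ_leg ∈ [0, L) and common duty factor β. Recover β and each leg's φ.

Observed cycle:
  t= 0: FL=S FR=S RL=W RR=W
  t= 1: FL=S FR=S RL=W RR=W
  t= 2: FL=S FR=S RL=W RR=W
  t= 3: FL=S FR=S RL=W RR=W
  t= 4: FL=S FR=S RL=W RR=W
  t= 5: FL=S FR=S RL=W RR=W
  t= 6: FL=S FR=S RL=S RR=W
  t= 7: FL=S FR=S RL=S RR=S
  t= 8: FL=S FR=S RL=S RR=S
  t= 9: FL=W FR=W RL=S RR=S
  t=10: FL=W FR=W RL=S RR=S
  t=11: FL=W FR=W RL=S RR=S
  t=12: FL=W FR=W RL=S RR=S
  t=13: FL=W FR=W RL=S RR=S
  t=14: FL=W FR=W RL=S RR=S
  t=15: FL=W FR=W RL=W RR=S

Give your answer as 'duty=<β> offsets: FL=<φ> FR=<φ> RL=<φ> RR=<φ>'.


duty β = stance ticks per leg = 9
FL: stance ticks = 9; W→S at t=0 → φ=0
FR: stance ticks = 9; W→S at t=0 → φ=0
RL: stance ticks = 9; W→S at t=6 → φ=10
RR: stance ticks = 9; W→S at t=7 → φ=9

duty=9 offsets: FL=0 FR=0 RL=10 RR=9


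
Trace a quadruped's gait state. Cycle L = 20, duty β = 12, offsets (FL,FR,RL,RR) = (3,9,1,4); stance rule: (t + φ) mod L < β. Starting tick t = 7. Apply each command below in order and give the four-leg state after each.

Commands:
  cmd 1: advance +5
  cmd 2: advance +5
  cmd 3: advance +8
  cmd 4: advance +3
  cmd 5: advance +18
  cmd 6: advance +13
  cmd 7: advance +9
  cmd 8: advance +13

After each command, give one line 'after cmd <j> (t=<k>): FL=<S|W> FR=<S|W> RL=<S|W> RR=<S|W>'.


after cmd 1 (t=12): FL=W FR=S RL=W RR=W
after cmd 2 (t=17): FL=S FR=S RL=W RR=S
after cmd 3 (t=25): FL=S FR=W RL=S RR=S
after cmd 4 (t=28): FL=S FR=W RL=S RR=W
after cmd 5 (t=46): FL=S FR=W RL=S RR=S
after cmd 6 (t=59): FL=S FR=S RL=S RR=S
after cmd 7 (t=68): FL=S FR=W RL=S RR=W
after cmd 8 (t=81): FL=S FR=S RL=S RR=S

start t=7: FL=S FR=W RL=S RR=S
cmd 1: advance +5 → t=12, phase=(15,1,13,16) → FL=W FR=S RL=W RR=W
cmd 2: advance +5 → t=17, phase=(0,6,18,1) → FL=S FR=S RL=W RR=S
cmd 3: advance +8 → t=25, phase=(8,14,6,9) → FL=S FR=W RL=S RR=S
cmd 4: advance +3 → t=28, phase=(11,17,9,12) → FL=S FR=W RL=S RR=W
cmd 5: advance +18 → t=46, phase=(9,15,7,10) → FL=S FR=W RL=S RR=S
cmd 6: advance +13 → t=59, phase=(2,8,0,3) → FL=S FR=S RL=S RR=S
cmd 7: advance +9 → t=68, phase=(11,17,9,12) → FL=S FR=W RL=S RR=W
cmd 8: advance +13 → t=81, phase=(4,10,2,5) → FL=S FR=S RL=S RR=S


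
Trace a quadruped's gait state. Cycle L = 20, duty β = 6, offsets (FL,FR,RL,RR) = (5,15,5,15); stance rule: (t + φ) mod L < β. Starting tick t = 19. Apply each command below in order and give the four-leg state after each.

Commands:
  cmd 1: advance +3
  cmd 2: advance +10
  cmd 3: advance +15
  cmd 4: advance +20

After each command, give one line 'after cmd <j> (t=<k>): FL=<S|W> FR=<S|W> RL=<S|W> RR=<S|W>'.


start t=19: FL=S FR=W RL=S RR=W
cmd 1: advance +3 → t=22, phase=(7,17,7,17) → FL=W FR=W RL=W RR=W
cmd 2: advance +10 → t=32, phase=(17,7,17,7) → FL=W FR=W RL=W RR=W
cmd 3: advance +15 → t=47, phase=(12,2,12,2) → FL=W FR=S RL=W RR=S
cmd 4: advance +20 → t=67, phase=(12,2,12,2) → FL=W FR=S RL=W RR=S

after cmd 1 (t=22): FL=W FR=W RL=W RR=W
after cmd 2 (t=32): FL=W FR=W RL=W RR=W
after cmd 3 (t=47): FL=W FR=S RL=W RR=S
after cmd 4 (t=67): FL=W FR=S RL=W RR=S


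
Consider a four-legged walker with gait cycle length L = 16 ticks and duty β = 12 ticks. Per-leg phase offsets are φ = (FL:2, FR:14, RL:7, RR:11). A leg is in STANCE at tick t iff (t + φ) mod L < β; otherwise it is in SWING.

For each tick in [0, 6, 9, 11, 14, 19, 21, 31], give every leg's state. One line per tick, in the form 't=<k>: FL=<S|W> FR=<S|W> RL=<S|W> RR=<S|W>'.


t=0: FL=S FR=W RL=S RR=S
t=6: FL=S FR=S RL=W RR=S
t=9: FL=S FR=S RL=S RR=S
t=11: FL=W FR=S RL=S RR=S
t=14: FL=S FR=W RL=S RR=S
t=19: FL=S FR=S RL=S RR=W
t=21: FL=S FR=S RL=W RR=S
t=31: FL=S FR=W RL=S RR=S

t=0: phase=(2,14,7,11) vs β=12 → FL=S FR=W RL=S RR=S
t=6: phase=(8,4,13,1) vs β=12 → FL=S FR=S RL=W RR=S
t=9: phase=(11,7,0,4) vs β=12 → FL=S FR=S RL=S RR=S
t=11: phase=(13,9,2,6) vs β=12 → FL=W FR=S RL=S RR=S
t=14: phase=(0,12,5,9) vs β=12 → FL=S FR=W RL=S RR=S
t=19: phase=(5,1,10,14) vs β=12 → FL=S FR=S RL=S RR=W
t=21: phase=(7,3,12,0) vs β=12 → FL=S FR=S RL=W RR=S
t=31: phase=(1,13,6,10) vs β=12 → FL=S FR=W RL=S RR=S


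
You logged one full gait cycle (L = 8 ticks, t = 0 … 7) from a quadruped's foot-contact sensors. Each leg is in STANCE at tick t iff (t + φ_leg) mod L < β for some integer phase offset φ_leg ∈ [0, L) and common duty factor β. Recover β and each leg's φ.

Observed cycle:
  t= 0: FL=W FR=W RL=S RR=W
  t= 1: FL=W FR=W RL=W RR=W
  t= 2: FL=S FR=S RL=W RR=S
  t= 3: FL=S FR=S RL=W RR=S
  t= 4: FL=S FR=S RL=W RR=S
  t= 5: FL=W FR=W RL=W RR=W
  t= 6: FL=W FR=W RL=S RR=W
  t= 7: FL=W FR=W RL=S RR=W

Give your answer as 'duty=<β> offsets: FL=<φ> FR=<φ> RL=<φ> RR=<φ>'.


duty β = stance ticks per leg = 3
FL: stance ticks = 3; W→S at t=2 → φ=6
FR: stance ticks = 3; W→S at t=2 → φ=6
RL: stance ticks = 3; W→S at t=6 → φ=2
RR: stance ticks = 3; W→S at t=2 → φ=6

duty=3 offsets: FL=6 FR=6 RL=2 RR=6


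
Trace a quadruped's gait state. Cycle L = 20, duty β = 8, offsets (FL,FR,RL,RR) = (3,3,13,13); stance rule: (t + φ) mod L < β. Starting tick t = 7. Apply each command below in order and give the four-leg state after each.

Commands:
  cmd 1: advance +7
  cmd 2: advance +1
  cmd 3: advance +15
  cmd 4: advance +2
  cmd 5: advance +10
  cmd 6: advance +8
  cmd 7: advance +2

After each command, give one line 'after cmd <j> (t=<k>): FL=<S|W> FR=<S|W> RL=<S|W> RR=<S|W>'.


after cmd 1 (t=14): FL=W FR=W RL=S RR=S
after cmd 2 (t=15): FL=W FR=W RL=W RR=W
after cmd 3 (t=30): FL=W FR=W RL=S RR=S
after cmd 4 (t=32): FL=W FR=W RL=S RR=S
after cmd 5 (t=42): FL=S FR=S RL=W RR=W
after cmd 6 (t=50): FL=W FR=W RL=S RR=S
after cmd 7 (t=52): FL=W FR=W RL=S RR=S

start t=7: FL=W FR=W RL=S RR=S
cmd 1: advance +7 → t=14, phase=(17,17,7,7) → FL=W FR=W RL=S RR=S
cmd 2: advance +1 → t=15, phase=(18,18,8,8) → FL=W FR=W RL=W RR=W
cmd 3: advance +15 → t=30, phase=(13,13,3,3) → FL=W FR=W RL=S RR=S
cmd 4: advance +2 → t=32, phase=(15,15,5,5) → FL=W FR=W RL=S RR=S
cmd 5: advance +10 → t=42, phase=(5,5,15,15) → FL=S FR=S RL=W RR=W
cmd 6: advance +8 → t=50, phase=(13,13,3,3) → FL=W FR=W RL=S RR=S
cmd 7: advance +2 → t=52, phase=(15,15,5,5) → FL=W FR=W RL=S RR=S


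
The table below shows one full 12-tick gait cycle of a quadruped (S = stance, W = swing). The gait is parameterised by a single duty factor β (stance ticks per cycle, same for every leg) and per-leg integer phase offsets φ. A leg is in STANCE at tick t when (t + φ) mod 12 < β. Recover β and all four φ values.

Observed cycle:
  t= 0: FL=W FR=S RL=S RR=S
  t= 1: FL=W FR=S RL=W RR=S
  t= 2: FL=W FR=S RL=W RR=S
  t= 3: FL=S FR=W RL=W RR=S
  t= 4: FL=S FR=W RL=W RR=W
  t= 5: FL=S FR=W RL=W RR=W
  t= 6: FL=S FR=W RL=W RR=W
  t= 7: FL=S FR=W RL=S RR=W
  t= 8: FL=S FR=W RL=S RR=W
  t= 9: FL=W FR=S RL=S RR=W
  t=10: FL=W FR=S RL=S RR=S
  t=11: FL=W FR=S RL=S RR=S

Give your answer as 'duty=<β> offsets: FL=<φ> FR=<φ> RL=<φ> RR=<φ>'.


duty=6 offsets: FL=9 FR=3 RL=5 RR=2

duty β = stance ticks per leg = 6
FL: stance ticks = 6; W→S at t=3 → φ=9
FR: stance ticks = 6; W→S at t=9 → φ=3
RL: stance ticks = 6; W→S at t=7 → φ=5
RR: stance ticks = 6; W→S at t=10 → φ=2


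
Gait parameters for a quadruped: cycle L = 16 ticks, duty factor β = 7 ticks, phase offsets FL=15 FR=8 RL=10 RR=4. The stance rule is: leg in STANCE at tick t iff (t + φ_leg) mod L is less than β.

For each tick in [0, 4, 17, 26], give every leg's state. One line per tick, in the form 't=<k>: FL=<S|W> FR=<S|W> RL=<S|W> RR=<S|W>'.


t=0: phase=(15,8,10,4) vs β=7 → FL=W FR=W RL=W RR=S
t=4: phase=(3,12,14,8) vs β=7 → FL=S FR=W RL=W RR=W
t=17: phase=(0,9,11,5) vs β=7 → FL=S FR=W RL=W RR=S
t=26: phase=(9,2,4,14) vs β=7 → FL=W FR=S RL=S RR=W

t=0: FL=W FR=W RL=W RR=S
t=4: FL=S FR=W RL=W RR=W
t=17: FL=S FR=W RL=W RR=S
t=26: FL=W FR=S RL=S RR=W


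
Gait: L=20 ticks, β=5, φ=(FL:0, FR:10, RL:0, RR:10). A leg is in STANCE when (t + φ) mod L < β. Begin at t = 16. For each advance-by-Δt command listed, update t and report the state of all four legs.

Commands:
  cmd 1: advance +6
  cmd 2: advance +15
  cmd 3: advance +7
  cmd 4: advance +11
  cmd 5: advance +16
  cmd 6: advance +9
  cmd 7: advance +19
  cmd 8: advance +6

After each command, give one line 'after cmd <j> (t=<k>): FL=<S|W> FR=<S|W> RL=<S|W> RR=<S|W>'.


after cmd 1 (t=22): FL=S FR=W RL=S RR=W
after cmd 2 (t=37): FL=W FR=W RL=W RR=W
after cmd 3 (t=44): FL=S FR=W RL=S RR=W
after cmd 4 (t=55): FL=W FR=W RL=W RR=W
after cmd 5 (t=71): FL=W FR=S RL=W RR=S
after cmd 6 (t=80): FL=S FR=W RL=S RR=W
after cmd 7 (t=99): FL=W FR=W RL=W RR=W
after cmd 8 (t=105): FL=W FR=W RL=W RR=W

start t=16: FL=W FR=W RL=W RR=W
cmd 1: advance +6 → t=22, phase=(2,12,2,12) → FL=S FR=W RL=S RR=W
cmd 2: advance +15 → t=37, phase=(17,7,17,7) → FL=W FR=W RL=W RR=W
cmd 3: advance +7 → t=44, phase=(4,14,4,14) → FL=S FR=W RL=S RR=W
cmd 4: advance +11 → t=55, phase=(15,5,15,5) → FL=W FR=W RL=W RR=W
cmd 5: advance +16 → t=71, phase=(11,1,11,1) → FL=W FR=S RL=W RR=S
cmd 6: advance +9 → t=80, phase=(0,10,0,10) → FL=S FR=W RL=S RR=W
cmd 7: advance +19 → t=99, phase=(19,9,19,9) → FL=W FR=W RL=W RR=W
cmd 8: advance +6 → t=105, phase=(5,15,5,15) → FL=W FR=W RL=W RR=W


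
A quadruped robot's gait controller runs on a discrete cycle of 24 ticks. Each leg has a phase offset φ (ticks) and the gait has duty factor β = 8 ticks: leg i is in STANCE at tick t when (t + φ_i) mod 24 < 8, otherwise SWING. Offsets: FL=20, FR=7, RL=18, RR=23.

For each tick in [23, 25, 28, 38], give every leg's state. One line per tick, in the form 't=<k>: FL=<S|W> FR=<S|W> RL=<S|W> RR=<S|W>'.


t=23: phase=(19,6,17,22) vs β=8 → FL=W FR=S RL=W RR=W
t=25: phase=(21,8,19,0) vs β=8 → FL=W FR=W RL=W RR=S
t=28: phase=(0,11,22,3) vs β=8 → FL=S FR=W RL=W RR=S
t=38: phase=(10,21,8,13) vs β=8 → FL=W FR=W RL=W RR=W

t=23: FL=W FR=S RL=W RR=W
t=25: FL=W FR=W RL=W RR=S
t=28: FL=S FR=W RL=W RR=S
t=38: FL=W FR=W RL=W RR=W


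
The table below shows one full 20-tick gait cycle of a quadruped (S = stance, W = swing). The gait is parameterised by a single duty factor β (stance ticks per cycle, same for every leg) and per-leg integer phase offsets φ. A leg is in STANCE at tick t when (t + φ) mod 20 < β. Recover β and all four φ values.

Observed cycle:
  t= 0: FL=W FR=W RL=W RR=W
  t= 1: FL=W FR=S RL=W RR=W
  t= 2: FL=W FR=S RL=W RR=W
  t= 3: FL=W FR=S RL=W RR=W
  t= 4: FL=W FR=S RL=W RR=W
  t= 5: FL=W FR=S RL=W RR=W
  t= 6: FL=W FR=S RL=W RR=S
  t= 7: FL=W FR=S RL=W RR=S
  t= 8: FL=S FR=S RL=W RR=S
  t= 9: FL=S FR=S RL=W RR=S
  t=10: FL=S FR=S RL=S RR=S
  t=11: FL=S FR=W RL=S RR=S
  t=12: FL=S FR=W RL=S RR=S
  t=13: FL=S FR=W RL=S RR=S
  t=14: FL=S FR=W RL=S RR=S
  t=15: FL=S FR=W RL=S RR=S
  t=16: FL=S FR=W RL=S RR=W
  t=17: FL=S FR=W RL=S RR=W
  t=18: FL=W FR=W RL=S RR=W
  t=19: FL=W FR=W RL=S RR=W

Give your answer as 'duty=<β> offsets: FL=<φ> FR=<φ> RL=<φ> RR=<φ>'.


duty β = stance ticks per leg = 10
FL: stance ticks = 10; W→S at t=8 → φ=12
FR: stance ticks = 10; W→S at t=1 → φ=19
RL: stance ticks = 10; W→S at t=10 → φ=10
RR: stance ticks = 10; W→S at t=6 → φ=14

duty=10 offsets: FL=12 FR=19 RL=10 RR=14


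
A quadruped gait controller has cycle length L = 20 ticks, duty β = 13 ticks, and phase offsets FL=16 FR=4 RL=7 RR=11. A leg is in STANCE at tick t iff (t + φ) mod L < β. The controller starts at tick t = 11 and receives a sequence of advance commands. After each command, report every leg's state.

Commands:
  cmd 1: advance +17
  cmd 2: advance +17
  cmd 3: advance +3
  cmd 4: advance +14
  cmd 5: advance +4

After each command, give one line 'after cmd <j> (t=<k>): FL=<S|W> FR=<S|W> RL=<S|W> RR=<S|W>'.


start t=11: FL=S FR=W RL=W RR=S
cmd 1: advance +17 → t=28, phase=(4,12,15,19) → FL=S FR=S RL=W RR=W
cmd 2: advance +17 → t=45, phase=(1,9,12,16) → FL=S FR=S RL=S RR=W
cmd 3: advance +3 → t=48, phase=(4,12,15,19) → FL=S FR=S RL=W RR=W
cmd 4: advance +14 → t=62, phase=(18,6,9,13) → FL=W FR=S RL=S RR=W
cmd 5: advance +4 → t=66, phase=(2,10,13,17) → FL=S FR=S RL=W RR=W

after cmd 1 (t=28): FL=S FR=S RL=W RR=W
after cmd 2 (t=45): FL=S FR=S RL=S RR=W
after cmd 3 (t=48): FL=S FR=S RL=W RR=W
after cmd 4 (t=62): FL=W FR=S RL=S RR=W
after cmd 5 (t=66): FL=S FR=S RL=W RR=W


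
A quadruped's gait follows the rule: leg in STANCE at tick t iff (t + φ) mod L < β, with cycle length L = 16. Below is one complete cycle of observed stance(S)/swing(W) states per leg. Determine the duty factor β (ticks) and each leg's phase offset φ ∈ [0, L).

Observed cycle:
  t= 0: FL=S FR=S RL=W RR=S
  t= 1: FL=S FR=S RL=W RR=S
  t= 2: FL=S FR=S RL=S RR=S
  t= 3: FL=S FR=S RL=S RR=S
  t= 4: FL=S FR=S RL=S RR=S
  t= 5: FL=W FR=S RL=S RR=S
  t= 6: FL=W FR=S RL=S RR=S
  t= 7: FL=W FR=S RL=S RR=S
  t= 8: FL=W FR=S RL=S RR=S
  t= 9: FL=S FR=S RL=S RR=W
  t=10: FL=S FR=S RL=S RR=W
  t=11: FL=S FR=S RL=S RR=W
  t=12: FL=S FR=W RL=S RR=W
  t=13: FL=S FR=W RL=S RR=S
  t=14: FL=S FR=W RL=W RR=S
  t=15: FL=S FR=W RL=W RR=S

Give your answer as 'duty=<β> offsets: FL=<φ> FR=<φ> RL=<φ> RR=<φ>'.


duty β = stance ticks per leg = 12
FL: stance ticks = 12; W→S at t=9 → φ=7
FR: stance ticks = 12; W→S at t=0 → φ=0
RL: stance ticks = 12; W→S at t=2 → φ=14
RR: stance ticks = 12; W→S at t=13 → φ=3

duty=12 offsets: FL=7 FR=0 RL=14 RR=3


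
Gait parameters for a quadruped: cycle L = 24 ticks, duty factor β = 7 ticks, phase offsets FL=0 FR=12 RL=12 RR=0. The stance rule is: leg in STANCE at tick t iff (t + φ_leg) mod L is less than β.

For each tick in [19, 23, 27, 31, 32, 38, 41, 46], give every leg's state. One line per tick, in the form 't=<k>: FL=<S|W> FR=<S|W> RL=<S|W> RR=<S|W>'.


t=19: phase=(19,7,7,19) vs β=7 → FL=W FR=W RL=W RR=W
t=23: phase=(23,11,11,23) vs β=7 → FL=W FR=W RL=W RR=W
t=27: phase=(3,15,15,3) vs β=7 → FL=S FR=W RL=W RR=S
t=31: phase=(7,19,19,7) vs β=7 → FL=W FR=W RL=W RR=W
t=32: phase=(8,20,20,8) vs β=7 → FL=W FR=W RL=W RR=W
t=38: phase=(14,2,2,14) vs β=7 → FL=W FR=S RL=S RR=W
t=41: phase=(17,5,5,17) vs β=7 → FL=W FR=S RL=S RR=W
t=46: phase=(22,10,10,22) vs β=7 → FL=W FR=W RL=W RR=W

t=19: FL=W FR=W RL=W RR=W
t=23: FL=W FR=W RL=W RR=W
t=27: FL=S FR=W RL=W RR=S
t=31: FL=W FR=W RL=W RR=W
t=32: FL=W FR=W RL=W RR=W
t=38: FL=W FR=S RL=S RR=W
t=41: FL=W FR=S RL=S RR=W
t=46: FL=W FR=W RL=W RR=W


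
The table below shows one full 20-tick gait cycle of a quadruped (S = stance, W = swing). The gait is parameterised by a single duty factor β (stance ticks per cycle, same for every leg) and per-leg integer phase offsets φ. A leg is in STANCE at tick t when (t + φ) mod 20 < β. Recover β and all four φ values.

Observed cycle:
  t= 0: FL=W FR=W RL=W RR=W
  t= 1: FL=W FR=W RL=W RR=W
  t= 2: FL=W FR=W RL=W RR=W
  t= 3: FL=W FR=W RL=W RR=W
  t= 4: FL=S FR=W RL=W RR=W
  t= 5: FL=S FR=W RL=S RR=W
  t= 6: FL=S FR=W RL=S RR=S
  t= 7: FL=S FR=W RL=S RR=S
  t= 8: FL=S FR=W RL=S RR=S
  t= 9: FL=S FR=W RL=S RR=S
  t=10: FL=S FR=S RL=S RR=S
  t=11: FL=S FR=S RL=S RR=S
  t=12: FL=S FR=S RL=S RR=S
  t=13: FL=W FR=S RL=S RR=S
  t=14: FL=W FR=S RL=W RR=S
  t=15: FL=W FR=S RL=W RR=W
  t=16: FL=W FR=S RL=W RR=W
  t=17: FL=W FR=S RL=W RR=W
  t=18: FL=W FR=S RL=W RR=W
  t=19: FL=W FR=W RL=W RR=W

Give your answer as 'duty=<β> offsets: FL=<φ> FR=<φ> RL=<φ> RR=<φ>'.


duty=9 offsets: FL=16 FR=10 RL=15 RR=14

duty β = stance ticks per leg = 9
FL: stance ticks = 9; W→S at t=4 → φ=16
FR: stance ticks = 9; W→S at t=10 → φ=10
RL: stance ticks = 9; W→S at t=5 → φ=15
RR: stance ticks = 9; W→S at t=6 → φ=14


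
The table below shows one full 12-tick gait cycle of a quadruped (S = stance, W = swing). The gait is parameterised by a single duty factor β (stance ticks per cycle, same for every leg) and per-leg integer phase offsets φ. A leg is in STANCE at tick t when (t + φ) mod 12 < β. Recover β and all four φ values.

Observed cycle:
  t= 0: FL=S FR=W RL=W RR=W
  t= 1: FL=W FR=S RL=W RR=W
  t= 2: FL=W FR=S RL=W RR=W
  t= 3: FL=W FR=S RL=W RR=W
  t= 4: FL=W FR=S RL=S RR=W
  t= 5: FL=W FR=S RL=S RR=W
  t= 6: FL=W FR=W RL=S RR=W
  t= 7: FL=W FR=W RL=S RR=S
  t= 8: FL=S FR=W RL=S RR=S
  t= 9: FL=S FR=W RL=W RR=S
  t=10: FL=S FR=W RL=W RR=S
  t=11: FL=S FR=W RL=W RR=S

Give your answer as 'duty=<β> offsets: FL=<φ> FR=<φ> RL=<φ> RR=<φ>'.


duty β = stance ticks per leg = 5
FL: stance ticks = 5; W→S at t=8 → φ=4
FR: stance ticks = 5; W→S at t=1 → φ=11
RL: stance ticks = 5; W→S at t=4 → φ=8
RR: stance ticks = 5; W→S at t=7 → φ=5

duty=5 offsets: FL=4 FR=11 RL=8 RR=5


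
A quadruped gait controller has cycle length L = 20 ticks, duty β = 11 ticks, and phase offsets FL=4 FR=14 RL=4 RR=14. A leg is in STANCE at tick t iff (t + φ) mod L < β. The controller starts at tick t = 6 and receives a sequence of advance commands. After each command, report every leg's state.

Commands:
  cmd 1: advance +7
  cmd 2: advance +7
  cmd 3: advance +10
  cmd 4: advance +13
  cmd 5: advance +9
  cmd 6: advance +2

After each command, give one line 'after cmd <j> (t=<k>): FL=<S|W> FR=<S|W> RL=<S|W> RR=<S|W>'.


after cmd 1 (t=13): FL=W FR=S RL=W RR=S
after cmd 2 (t=20): FL=S FR=W RL=S RR=W
after cmd 3 (t=30): FL=W FR=S RL=W RR=S
after cmd 4 (t=43): FL=S FR=W RL=S RR=W
after cmd 5 (t=52): FL=W FR=S RL=W RR=S
after cmd 6 (t=54): FL=W FR=S RL=W RR=S

start t=6: FL=S FR=S RL=S RR=S
cmd 1: advance +7 → t=13, phase=(17,7,17,7) → FL=W FR=S RL=W RR=S
cmd 2: advance +7 → t=20, phase=(4,14,4,14) → FL=S FR=W RL=S RR=W
cmd 3: advance +10 → t=30, phase=(14,4,14,4) → FL=W FR=S RL=W RR=S
cmd 4: advance +13 → t=43, phase=(7,17,7,17) → FL=S FR=W RL=S RR=W
cmd 5: advance +9 → t=52, phase=(16,6,16,6) → FL=W FR=S RL=W RR=S
cmd 6: advance +2 → t=54, phase=(18,8,18,8) → FL=W FR=S RL=W RR=S


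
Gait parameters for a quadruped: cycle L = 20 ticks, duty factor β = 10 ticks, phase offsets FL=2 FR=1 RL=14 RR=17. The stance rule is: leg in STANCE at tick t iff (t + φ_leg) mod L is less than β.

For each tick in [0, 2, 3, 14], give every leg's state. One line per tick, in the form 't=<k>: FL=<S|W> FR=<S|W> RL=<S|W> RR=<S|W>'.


t=0: phase=(2,1,14,17) vs β=10 → FL=S FR=S RL=W RR=W
t=2: phase=(4,3,16,19) vs β=10 → FL=S FR=S RL=W RR=W
t=3: phase=(5,4,17,0) vs β=10 → FL=S FR=S RL=W RR=S
t=14: phase=(16,15,8,11) vs β=10 → FL=W FR=W RL=S RR=W

t=0: FL=S FR=S RL=W RR=W
t=2: FL=S FR=S RL=W RR=W
t=3: FL=S FR=S RL=W RR=S
t=14: FL=W FR=W RL=S RR=W


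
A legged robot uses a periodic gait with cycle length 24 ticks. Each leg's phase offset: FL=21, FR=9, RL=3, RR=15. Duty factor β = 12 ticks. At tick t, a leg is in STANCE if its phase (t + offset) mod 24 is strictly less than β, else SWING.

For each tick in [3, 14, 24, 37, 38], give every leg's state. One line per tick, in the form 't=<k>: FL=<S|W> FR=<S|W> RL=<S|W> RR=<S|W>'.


t=3: FL=S FR=W RL=S RR=W
t=14: FL=S FR=W RL=W RR=S
t=24: FL=W FR=S RL=S RR=W
t=37: FL=S FR=W RL=W RR=S
t=38: FL=S FR=W RL=W RR=S

t=3: phase=(0,12,6,18) vs β=12 → FL=S FR=W RL=S RR=W
t=14: phase=(11,23,17,5) vs β=12 → FL=S FR=W RL=W RR=S
t=24: phase=(21,9,3,15) vs β=12 → FL=W FR=S RL=S RR=W
t=37: phase=(10,22,16,4) vs β=12 → FL=S FR=W RL=W RR=S
t=38: phase=(11,23,17,5) vs β=12 → FL=S FR=W RL=W RR=S


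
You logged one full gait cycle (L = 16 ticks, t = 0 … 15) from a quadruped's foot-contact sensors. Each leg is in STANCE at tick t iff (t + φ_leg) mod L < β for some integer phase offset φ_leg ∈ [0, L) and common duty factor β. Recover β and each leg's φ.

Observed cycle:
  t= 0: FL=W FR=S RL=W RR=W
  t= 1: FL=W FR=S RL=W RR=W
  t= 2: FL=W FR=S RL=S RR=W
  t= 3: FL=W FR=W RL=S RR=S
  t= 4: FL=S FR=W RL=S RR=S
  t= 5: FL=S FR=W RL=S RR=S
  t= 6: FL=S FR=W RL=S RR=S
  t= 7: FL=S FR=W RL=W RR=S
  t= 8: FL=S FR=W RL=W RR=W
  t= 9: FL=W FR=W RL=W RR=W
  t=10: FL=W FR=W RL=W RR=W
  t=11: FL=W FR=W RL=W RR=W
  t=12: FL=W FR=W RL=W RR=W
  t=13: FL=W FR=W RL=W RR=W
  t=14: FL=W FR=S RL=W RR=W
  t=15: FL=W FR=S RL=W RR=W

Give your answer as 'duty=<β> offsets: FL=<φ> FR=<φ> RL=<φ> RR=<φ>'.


duty β = stance ticks per leg = 5
FL: stance ticks = 5; W→S at t=4 → φ=12
FR: stance ticks = 5; W→S at t=14 → φ=2
RL: stance ticks = 5; W→S at t=2 → φ=14
RR: stance ticks = 5; W→S at t=3 → φ=13

duty=5 offsets: FL=12 FR=2 RL=14 RR=13


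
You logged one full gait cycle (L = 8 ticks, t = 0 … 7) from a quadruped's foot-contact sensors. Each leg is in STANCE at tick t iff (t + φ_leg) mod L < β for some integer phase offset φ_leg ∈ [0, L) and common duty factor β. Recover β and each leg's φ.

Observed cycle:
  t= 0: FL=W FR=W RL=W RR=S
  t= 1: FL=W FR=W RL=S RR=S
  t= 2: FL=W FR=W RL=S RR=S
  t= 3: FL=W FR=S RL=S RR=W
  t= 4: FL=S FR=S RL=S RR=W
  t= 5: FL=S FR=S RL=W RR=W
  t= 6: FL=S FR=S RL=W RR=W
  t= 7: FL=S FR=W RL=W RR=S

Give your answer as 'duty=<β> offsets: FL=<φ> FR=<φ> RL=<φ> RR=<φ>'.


duty β = stance ticks per leg = 4
FL: stance ticks = 4; W→S at t=4 → φ=4
FR: stance ticks = 4; W→S at t=3 → φ=5
RL: stance ticks = 4; W→S at t=1 → φ=7
RR: stance ticks = 4; W→S at t=7 → φ=1

duty=4 offsets: FL=4 FR=5 RL=7 RR=1


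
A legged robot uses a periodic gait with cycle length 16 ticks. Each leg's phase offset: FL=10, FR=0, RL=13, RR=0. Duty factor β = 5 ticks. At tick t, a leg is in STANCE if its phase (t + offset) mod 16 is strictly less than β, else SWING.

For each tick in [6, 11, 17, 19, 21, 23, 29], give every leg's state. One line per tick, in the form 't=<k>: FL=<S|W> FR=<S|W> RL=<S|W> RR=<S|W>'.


t=6: phase=(0,6,3,6) vs β=5 → FL=S FR=W RL=S RR=W
t=11: phase=(5,11,8,11) vs β=5 → FL=W FR=W RL=W RR=W
t=17: phase=(11,1,14,1) vs β=5 → FL=W FR=S RL=W RR=S
t=19: phase=(13,3,0,3) vs β=5 → FL=W FR=S RL=S RR=S
t=21: phase=(15,5,2,5) vs β=5 → FL=W FR=W RL=S RR=W
t=23: phase=(1,7,4,7) vs β=5 → FL=S FR=W RL=S RR=W
t=29: phase=(7,13,10,13) vs β=5 → FL=W FR=W RL=W RR=W

t=6: FL=S FR=W RL=S RR=W
t=11: FL=W FR=W RL=W RR=W
t=17: FL=W FR=S RL=W RR=S
t=19: FL=W FR=S RL=S RR=S
t=21: FL=W FR=W RL=S RR=W
t=23: FL=S FR=W RL=S RR=W
t=29: FL=W FR=W RL=W RR=W
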